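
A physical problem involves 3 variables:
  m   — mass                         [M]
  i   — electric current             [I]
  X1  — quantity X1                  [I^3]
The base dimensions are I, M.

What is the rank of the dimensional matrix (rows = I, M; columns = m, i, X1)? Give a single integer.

2

Write exponents as rows I,M / cols m,i,X1:
  I: [ 0  1  3]
  M: [ 1  0  0]
Echelon form has 2 nonzero rows (pivots: m,i)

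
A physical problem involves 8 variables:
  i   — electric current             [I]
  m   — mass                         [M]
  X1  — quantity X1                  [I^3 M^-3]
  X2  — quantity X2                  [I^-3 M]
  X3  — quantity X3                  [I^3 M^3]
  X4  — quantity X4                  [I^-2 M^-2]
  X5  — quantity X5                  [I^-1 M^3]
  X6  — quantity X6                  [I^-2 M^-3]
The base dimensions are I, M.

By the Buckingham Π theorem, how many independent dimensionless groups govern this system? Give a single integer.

Dimensional matrix (I×M by i×m×X1×X2×X3×X4×X5×X6):
  I: [ 1  0  3 -3  3 -2 -1 -2]
  M: [ 0  1 -3  1  3 -2  3 -3]
RREF → pivots at {i,m} ⇒ r = 2
8 vars − rank 2 = 6 Π groups

6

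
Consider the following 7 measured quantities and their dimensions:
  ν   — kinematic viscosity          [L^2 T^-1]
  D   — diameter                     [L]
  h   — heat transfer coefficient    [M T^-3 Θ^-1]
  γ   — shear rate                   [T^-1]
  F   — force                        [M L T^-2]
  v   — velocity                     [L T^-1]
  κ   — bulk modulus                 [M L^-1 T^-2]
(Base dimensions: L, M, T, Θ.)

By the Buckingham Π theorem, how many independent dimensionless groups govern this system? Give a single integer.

Dimensional matrix (L×M×T×Θ by ν×D×h×γ×F×v×κ):
  L: [ 2  1  0  0  1  1 -1]
  M: [ 0  0  1  0  1  0  1]
  T: [-1  0 -3 -1 -2 -1 -2]
  Θ: [ 0  0 -1  0  0  0  0]
Row reduction gives pivot columns ν,D,h,F; rank = 4
7 vars − rank 4 = 3 Π groups

3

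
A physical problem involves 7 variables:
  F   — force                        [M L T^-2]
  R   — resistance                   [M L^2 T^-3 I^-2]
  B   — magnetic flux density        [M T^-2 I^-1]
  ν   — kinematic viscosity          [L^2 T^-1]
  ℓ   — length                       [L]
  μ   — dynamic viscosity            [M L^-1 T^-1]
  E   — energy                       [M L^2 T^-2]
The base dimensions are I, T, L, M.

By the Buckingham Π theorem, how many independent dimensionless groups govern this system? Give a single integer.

3

Exponent matrix [I,T,L,M] × [F,R,B,ν,ℓ,μ,E]:
  I: [ 0 -2 -1  0  0  0  0]
  T: [-2 -3 -2 -1  0 -1 -2]
  L: [ 1  2  0  2  1 -1  2]
  M: [ 1  1  1  0  0  1  1]
RREF → pivots at {F,R,B,ν} ⇒ r = 4
Π count = n − r = 7 − 4 = 3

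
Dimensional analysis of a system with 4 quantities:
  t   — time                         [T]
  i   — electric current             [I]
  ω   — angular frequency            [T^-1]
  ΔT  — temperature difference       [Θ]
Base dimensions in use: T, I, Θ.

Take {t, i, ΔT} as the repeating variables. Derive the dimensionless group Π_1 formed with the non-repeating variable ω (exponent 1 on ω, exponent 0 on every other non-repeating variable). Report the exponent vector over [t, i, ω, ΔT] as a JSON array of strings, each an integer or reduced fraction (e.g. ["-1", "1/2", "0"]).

Dimensional matrix (T×I×Θ by t×i×ω×ΔT):
  T: [ 1  0 -1  0]
  I: [ 0  1  0  0]
  Θ: [ 0  0  0  1]
Row reduction gives pivot columns t,i,ΔT; rank = 3
Repeat: t,i,ΔT; free: ω
RREF:
  r0: [   1    0   -1    0]
  r1: [   0    1    0    0]
  r2: [   0    0    0    1]
Fix exponent of ω at 1; solve each RREF row for its pivot's exponent:
  r0: exp(t) + (-1)·1 = 0 ⇒ exp(t) = 1
  r1: exp(i) + (0)·1 = 0 ⇒ exp(i) = 0
  r2: exp(ΔT) + (0)·1 = 0 ⇒ exp(ΔT) = 0
Π_1 = t · ω

["1", "0", "1", "0"]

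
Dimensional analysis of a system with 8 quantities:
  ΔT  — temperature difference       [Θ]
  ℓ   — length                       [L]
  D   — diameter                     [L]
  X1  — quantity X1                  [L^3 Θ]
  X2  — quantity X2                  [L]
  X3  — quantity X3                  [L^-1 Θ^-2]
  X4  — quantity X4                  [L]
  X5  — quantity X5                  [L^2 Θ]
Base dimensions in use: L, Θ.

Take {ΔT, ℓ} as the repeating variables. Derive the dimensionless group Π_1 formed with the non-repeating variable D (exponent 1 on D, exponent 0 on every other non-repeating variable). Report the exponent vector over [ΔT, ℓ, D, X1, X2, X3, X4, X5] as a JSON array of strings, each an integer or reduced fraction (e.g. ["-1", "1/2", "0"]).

["0", "-1", "1", "0", "0", "0", "0", "0"]

Write exponents as rows L,Θ / cols ΔT,ℓ,D,X1,X2,X3,X4,X5:
  L: [ 0  1  1  3  1 -1  1  2]
  Θ: [ 1  0  0  1  0 -2  0  1]
RREF → pivots at {ΔT,ℓ} ⇒ r = 2
Repeat: ΔT,ℓ; free: D,X1,X2,X3,X4,X5
RREF:
  r0: [   1    0    0    1    0   -2    0    1]
  r1: [   0    1    1    3    1   -1    1    2]
Fix exponent of D at 1, X1 at 0, X2 at 0, X3 at 0, X4 at 0, X5 at 0; solve each RREF row for its pivot's exponent:
  r0: exp(ΔT) + (0)·1 = 0 ⇒ exp(ΔT) = 0
  r1: exp(ℓ) + (1)·1 = 0 ⇒ exp(ℓ) = -1
Π_1 = ℓ^-1 · D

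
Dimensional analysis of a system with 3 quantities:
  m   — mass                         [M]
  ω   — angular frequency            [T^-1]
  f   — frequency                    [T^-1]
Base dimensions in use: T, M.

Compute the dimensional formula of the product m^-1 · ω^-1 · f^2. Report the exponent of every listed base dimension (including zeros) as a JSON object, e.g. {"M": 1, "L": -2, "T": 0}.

{"T": -1, "M": -1}

Write exponents as rows T,M / cols m,ω,f:
  T: [ 0 -1 -1]
  M: [ 1  0  0]
  [T]: (-1)·0+(-1)·-1+(2)·-1 = -1
  [M]: (-1)·1+(-1)·0+(2)·0 = -1
⇒ T^-1 M^-1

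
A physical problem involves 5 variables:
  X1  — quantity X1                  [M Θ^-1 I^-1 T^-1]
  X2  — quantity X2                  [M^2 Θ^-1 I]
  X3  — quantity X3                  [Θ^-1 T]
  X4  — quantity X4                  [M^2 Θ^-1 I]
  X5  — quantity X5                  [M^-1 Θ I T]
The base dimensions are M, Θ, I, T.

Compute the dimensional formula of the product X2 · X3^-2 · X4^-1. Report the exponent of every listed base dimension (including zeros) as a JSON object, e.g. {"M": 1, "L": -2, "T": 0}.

{"M": 0, "Θ": 2, "I": 0, "T": -2}

Write exponents as rows M,Θ,I,T / cols X1,X2,X3,X4,X5:
  M: [ 1  2  0  2 -1]
  Θ: [-1 -1 -1 -1  1]
  I: [-1  1  0  1  1]
  T: [-1  0  1  0  1]
  [M]: (1)·2+(-2)·0+(-1)·2 = 0
  [Θ]: (1)·-1+(-2)·-1+(-1)·-1 = 2
  [I]: (1)·1+(-2)·0+(-1)·1 = 0
  [T]: (1)·0+(-2)·1+(-1)·0 = -2
⇒ Θ^2 T^-2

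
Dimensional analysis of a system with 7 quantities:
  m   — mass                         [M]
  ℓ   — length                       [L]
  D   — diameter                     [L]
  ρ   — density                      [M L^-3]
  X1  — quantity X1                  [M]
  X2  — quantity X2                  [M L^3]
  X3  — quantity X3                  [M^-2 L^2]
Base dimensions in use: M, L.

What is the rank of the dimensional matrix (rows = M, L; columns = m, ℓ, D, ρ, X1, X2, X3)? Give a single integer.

2

Exponent matrix [M,L] × [m,ℓ,D,ρ,X1,X2,X3]:
  M: [ 1  0  0  1  1  1 -2]
  L: [ 0  1  1 -3  0  3  2]
Row reduction gives pivot columns m,ℓ; rank = 2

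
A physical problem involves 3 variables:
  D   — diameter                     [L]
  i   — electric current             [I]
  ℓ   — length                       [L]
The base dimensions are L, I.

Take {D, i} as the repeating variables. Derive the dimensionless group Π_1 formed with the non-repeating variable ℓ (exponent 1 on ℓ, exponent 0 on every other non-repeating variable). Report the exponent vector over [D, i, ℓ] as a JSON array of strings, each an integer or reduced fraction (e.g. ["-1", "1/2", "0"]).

Dimensional matrix (L×I by D×i×ℓ):
  L: [ 1  0  1]
  I: [ 0  1  0]
Row reduction gives pivot columns D,i; rank = 2
Pivot set = {D,i}, free = {ℓ}
RREF:
  r0: [   1    0    1]
  r1: [   0    1    0]
Fix exponent of ℓ at 1; solve each RREF row for its pivot's exponent:
  r0: exp(D) + (1)·1 = 0 ⇒ exp(D) = -1
  r1: exp(i) + (0)·1 = 0 ⇒ exp(i) = 0
Π_1 = D^-1 · ℓ

["-1", "0", "1"]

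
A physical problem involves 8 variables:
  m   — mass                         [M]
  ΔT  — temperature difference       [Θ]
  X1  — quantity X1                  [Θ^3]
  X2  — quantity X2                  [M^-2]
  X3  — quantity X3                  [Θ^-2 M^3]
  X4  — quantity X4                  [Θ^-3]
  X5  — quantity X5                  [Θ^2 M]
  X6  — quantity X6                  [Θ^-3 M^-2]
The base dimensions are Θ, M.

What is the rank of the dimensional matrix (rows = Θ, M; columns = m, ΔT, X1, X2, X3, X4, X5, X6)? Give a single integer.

Write exponents as rows Θ,M / cols m,ΔT,X1,X2,X3,X4,X5,X6:
  Θ: [ 0  1  3  0 -2 -3  2 -3]
  M: [ 1  0  0 -2  3  0  1 -2]
RREF → pivots at {m,ΔT} ⇒ r = 2

2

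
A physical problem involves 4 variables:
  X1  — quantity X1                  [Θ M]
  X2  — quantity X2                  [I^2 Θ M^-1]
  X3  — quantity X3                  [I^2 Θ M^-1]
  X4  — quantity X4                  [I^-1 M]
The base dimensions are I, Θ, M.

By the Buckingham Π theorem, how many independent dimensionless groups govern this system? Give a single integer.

2

Exponent matrix [I,Θ,M] × [X1,X2,X3,X4]:
  I: [ 0  2  2 -1]
  Θ: [ 1  1  1  0]
  M: [ 1 -1 -1  1]
RREF → pivots at {X1,X2} ⇒ r = 2
4 vars − rank 2 = 2 Π groups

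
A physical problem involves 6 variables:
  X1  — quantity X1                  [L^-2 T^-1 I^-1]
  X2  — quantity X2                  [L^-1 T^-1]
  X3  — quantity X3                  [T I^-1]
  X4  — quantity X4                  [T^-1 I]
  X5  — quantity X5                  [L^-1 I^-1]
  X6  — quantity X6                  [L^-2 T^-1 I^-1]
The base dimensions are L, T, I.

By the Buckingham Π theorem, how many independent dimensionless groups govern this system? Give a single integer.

Exponent matrix [L,T,I] × [X1,X2,X3,X4,X5,X6]:
  L: [-2 -1  0  0 -1 -2]
  T: [-1 -1  1 -1  0 -1]
  I: [-1  0 -1  1 -1 -1]
RREF → pivots at {X1,X2} ⇒ r = 2
n=6, r=2 ⇒ 4 dimensionless groups

4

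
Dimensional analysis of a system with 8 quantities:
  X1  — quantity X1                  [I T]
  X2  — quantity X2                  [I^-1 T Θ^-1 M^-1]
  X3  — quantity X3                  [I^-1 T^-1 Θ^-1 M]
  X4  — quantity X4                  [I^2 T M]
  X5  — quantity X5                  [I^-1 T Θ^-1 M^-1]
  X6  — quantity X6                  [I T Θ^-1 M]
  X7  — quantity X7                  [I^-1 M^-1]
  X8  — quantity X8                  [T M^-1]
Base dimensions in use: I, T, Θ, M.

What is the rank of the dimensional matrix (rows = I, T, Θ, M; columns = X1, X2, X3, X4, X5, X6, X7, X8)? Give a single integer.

Exponent matrix [I,T,Θ,M] × [X1,X2,X3,X4,X5,X6,X7,X8]:
  I: [ 1 -1 -1  2 -1  1 -1  0]
  T: [ 1  1 -1  1  1  1  0  1]
  Θ: [ 0 -1 -1  0 -1 -1  0  0]
  M: [ 0 -1  1  1 -1  1 -1 -1]
Echelon form has 3 nonzero rows (pivots: X1,X2,X3)

3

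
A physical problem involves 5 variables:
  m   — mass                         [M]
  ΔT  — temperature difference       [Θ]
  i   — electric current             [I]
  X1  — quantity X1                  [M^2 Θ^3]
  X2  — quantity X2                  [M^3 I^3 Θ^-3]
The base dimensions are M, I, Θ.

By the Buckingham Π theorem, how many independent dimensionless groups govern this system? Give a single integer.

2

Exponent matrix [M,I,Θ] × [m,ΔT,i,X1,X2]:
  M: [ 1  0  0  2  3]
  I: [ 0  0  1  0  3]
  Θ: [ 0  1  0  3 -3]
Echelon form has 3 nonzero rows (pivots: m,ΔT,i)
5 vars − rank 3 = 2 Π groups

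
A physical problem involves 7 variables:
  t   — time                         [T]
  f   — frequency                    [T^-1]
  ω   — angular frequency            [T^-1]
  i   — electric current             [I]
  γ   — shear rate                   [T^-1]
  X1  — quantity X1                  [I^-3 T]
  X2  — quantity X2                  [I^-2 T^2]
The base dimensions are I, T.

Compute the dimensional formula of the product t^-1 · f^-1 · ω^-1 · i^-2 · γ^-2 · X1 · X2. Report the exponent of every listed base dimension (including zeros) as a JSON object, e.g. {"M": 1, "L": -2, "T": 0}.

Write exponents as rows I,T / cols t,f,ω,i,γ,X1,X2:
  I: [ 0  0  0  1  0 -3 -2]
  T: [ 1 -1 -1  0 -1  1  2]
  [I]: (-1)·0+(-1)·0+(-1)·0+(-2)·1+(-2)·0+(1)·-3+(1)·-2 = -7
  [T]: (-1)·1+(-1)·-1+(-1)·-1+(-2)·0+(-2)·-1+(1)·1+(1)·2 = 6
⇒ I^-7 T^6

{"I": -7, "T": 6}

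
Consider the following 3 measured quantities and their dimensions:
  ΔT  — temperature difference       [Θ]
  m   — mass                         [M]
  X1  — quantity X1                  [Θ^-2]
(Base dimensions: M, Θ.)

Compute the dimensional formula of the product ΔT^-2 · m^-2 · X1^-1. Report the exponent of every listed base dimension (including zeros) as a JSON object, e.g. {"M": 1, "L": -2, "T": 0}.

{"M": -2, "Θ": 0}

Write exponents as rows M,Θ / cols ΔT,m,X1:
  M: [ 0  1  0]
  Θ: [ 1  0 -2]
  [M]: (-2)·0+(-2)·1+(-1)·0 = -2
  [Θ]: (-2)·1+(-2)·0+(-1)·-2 = 0
⇒ M^-2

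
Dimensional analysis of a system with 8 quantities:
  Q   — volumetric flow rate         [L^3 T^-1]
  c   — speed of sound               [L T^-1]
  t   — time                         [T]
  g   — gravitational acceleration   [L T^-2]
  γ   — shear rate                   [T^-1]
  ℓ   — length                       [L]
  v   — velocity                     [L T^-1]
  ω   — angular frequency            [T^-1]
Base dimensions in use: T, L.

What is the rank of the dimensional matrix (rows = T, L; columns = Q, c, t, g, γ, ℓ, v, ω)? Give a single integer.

2

Write exponents as rows T,L / cols Q,c,t,g,γ,ℓ,v,ω:
  T: [-1 -1  1 -2 -1  0 -1 -1]
  L: [ 3  1  0  1  0  1  1  0]
RREF → pivots at {Q,c} ⇒ r = 2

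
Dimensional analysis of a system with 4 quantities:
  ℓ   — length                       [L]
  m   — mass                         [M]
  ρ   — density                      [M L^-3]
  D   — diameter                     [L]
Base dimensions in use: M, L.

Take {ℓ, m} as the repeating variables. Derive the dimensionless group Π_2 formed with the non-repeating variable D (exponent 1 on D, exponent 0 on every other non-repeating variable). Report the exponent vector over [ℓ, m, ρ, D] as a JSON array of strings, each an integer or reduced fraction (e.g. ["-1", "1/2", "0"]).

Write exponents as rows M,L / cols ℓ,m,ρ,D:
  M: [ 0  1  1  0]
  L: [ 1  0 -3  1]
Echelon form has 2 nonzero rows (pivots: ℓ,m)
Pivot set = {ℓ,m}, free = {ρ,D}
RREF:
  r0: [   1    0   -3    1]
  r1: [   0    1    1    0]
Fix exponent of D at 1, ρ at 0; solve each RREF row for its pivot's exponent:
  r0: exp(ℓ) + (1)·1 = 0 ⇒ exp(ℓ) = -1
  r1: exp(m) + (0)·1 = 0 ⇒ exp(m) = 0
Π_2 = ℓ^-1 · D

["-1", "0", "0", "1"]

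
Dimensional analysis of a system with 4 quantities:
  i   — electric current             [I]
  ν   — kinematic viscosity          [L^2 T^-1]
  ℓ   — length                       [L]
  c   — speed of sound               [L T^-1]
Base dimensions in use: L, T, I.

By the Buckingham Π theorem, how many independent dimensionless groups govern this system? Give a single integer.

1

Exponent matrix [L,T,I] × [i,ν,ℓ,c]:
  L: [ 0  2  1  1]
  T: [ 0 -1  0 -1]
  I: [ 1  0  0  0]
Echelon form has 3 nonzero rows (pivots: i,ν,ℓ)
n=4, r=3 ⇒ 1 dimensionless group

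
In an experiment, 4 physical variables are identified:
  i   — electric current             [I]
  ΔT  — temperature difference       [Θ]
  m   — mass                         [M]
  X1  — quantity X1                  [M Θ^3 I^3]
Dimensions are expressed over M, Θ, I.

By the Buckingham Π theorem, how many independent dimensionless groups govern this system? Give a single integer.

1

Dimensional matrix (M×Θ×I by i×ΔT×m×X1):
  M: [ 0  0  1  1]
  Θ: [ 0  1  0  3]
  I: [ 1  0  0  3]
Row reduction gives pivot columns i,ΔT,m; rank = 3
4 vars − rank 3 = 1 Π group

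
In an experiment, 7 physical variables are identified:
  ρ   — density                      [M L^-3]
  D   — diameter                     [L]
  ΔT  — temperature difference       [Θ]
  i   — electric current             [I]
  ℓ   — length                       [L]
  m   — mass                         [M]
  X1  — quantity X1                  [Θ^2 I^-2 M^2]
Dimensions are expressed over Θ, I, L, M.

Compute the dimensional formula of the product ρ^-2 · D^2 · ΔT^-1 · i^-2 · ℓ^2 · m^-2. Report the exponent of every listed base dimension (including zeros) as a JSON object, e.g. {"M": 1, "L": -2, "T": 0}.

{"Θ": -1, "I": -2, "L": 10, "M": -4}

Dimensional matrix (Θ×I×L×M by ρ×D×ΔT×i×ℓ×m×X1):
  Θ: [ 0  0  1  0  0  0  2]
  I: [ 0  0  0  1  0  0 -2]
  L: [-3  1  0  0  1  0  0]
  M: [ 1  0  0  0  0  1  2]
  [Θ]: (-2)·0+(2)·0+(-1)·1+(-2)·0+(2)·0+(-2)·0 = -1
  [I]: (-2)·0+(2)·0+(-1)·0+(-2)·1+(2)·0+(-2)·0 = -2
  [L]: (-2)·-3+(2)·1+(-1)·0+(-2)·0+(2)·1+(-2)·0 = 10
  [M]: (-2)·1+(2)·0+(-1)·0+(-2)·0+(2)·0+(-2)·1 = -4
⇒ Θ^-1 I^-2 L^10 M^-4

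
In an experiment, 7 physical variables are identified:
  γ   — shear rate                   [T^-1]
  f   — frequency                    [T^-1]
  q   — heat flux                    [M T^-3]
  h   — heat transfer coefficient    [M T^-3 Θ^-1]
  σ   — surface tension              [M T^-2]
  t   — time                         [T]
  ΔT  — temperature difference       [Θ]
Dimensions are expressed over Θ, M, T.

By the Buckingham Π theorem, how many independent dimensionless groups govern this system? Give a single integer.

4

Exponent matrix [Θ,M,T] × [γ,f,q,h,σ,t,ΔT]:
  Θ: [ 0  0  0 -1  0  0  1]
  M: [ 0  0  1  1  1  0  0]
  T: [-1 -1 -3 -3 -2  1  0]
RREF → pivots at {γ,q,h} ⇒ r = 3
7 vars − rank 3 = 4 Π groups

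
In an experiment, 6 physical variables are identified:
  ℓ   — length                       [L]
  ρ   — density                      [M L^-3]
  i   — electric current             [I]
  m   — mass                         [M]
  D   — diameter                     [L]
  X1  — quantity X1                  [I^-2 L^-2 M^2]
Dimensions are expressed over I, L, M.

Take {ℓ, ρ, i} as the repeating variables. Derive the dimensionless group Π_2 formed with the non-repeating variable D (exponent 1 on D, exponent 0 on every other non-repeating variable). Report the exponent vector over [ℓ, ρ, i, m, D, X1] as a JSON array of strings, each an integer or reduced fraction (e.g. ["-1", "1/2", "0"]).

Exponent matrix [I,L,M] × [ℓ,ρ,i,m,D,X1]:
  I: [ 0  0  1  0  0 -2]
  L: [ 1 -3  0  0  1 -2]
  M: [ 0  1  0  1  0  2]
Echelon form has 3 nonzero rows (pivots: ℓ,ρ,i)
Pivot set = {ℓ,ρ,i}, free = {m,D,X1}
RREF:
  r0: [   1    0    0    3    1    4]
  r1: [   0    1    0    1    0    2]
  r2: [   0    0    1    0    0   -2]
Fix exponent of D at 1, m at 0, X1 at 0; solve each RREF row for its pivot's exponent:
  r0: exp(ℓ) + (1)·1 = 0 ⇒ exp(ℓ) = -1
  r1: exp(ρ) + (0)·1 = 0 ⇒ exp(ρ) = 0
  r2: exp(i) + (0)·1 = 0 ⇒ exp(i) = 0
Π_2 = ℓ^-1 · D

["-1", "0", "0", "0", "1", "0"]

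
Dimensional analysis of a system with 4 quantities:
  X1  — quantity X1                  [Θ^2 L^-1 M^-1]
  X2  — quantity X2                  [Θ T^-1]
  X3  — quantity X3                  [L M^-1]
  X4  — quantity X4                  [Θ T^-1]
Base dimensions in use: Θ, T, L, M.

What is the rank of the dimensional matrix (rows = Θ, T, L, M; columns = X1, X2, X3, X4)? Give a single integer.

3

Dimensional matrix (Θ×T×L×M by X1×X2×X3×X4):
  Θ: [ 2  1  0  1]
  T: [ 0 -1  0 -1]
  L: [-1  0  1  0]
  M: [-1  0 -1  0]
Echelon form has 3 nonzero rows (pivots: X1,X2,X3)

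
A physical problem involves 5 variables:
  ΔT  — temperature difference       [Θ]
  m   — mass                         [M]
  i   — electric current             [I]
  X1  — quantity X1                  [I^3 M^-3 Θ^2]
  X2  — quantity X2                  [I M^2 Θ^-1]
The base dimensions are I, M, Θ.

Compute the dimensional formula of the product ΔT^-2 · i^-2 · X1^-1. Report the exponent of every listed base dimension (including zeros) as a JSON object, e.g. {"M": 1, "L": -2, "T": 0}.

{"I": -5, "M": 3, "Θ": -4}

Exponent matrix [I,M,Θ] × [ΔT,m,i,X1,X2]:
  I: [ 0  0  1  3  1]
  M: [ 0  1  0 -3  2]
  Θ: [ 1  0  0  2 -1]
  [I]: (-2)·0+(-2)·1+(-1)·3 = -5
  [M]: (-2)·0+(-2)·0+(-1)·-3 = 3
  [Θ]: (-2)·1+(-2)·0+(-1)·2 = -4
⇒ I^-5 M^3 Θ^-4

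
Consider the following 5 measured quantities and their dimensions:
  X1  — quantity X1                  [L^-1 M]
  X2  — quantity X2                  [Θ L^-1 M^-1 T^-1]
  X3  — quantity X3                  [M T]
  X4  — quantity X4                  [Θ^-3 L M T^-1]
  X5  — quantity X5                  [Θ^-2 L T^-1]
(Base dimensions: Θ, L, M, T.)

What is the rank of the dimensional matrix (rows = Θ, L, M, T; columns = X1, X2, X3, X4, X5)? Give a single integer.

3

Exponent matrix [Θ,L,M,T] × [X1,X2,X3,X4,X5]:
  Θ: [ 0  1  0 -3 -2]
  L: [-1 -1  0  1  1]
  M: [ 1 -1  1  1  0]
  T: [ 0 -1  1 -1 -1]
Echelon form has 3 nonzero rows (pivots: X1,X2,X3)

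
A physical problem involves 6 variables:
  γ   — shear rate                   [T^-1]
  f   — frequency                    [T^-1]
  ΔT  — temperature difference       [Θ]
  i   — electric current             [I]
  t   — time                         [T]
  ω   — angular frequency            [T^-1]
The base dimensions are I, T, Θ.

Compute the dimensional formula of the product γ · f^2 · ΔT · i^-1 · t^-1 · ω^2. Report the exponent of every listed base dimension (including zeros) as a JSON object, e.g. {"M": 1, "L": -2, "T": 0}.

Exponent matrix [I,T,Θ] × [γ,f,ΔT,i,t,ω]:
  I: [ 0  0  0  1  0  0]
  T: [-1 -1  0  0  1 -1]
  Θ: [ 0  0  1  0  0  0]
  [I]: (1)·0+(2)·0+(1)·0+(-1)·1+(-1)·0+(2)·0 = -1
  [T]: (1)·-1+(2)·-1+(1)·0+(-1)·0+(-1)·1+(2)·-1 = -6
  [Θ]: (1)·0+(2)·0+(1)·1+(-1)·0+(-1)·0+(2)·0 = 1
⇒ I^-1 T^-6 Θ

{"I": -1, "T": -6, "Θ": 1}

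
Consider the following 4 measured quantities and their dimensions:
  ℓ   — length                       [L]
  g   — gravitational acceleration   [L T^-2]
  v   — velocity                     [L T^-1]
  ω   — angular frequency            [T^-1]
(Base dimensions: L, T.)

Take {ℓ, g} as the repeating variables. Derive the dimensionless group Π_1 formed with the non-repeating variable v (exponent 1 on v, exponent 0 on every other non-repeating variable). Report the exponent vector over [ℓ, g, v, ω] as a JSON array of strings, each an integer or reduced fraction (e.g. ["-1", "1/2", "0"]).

Exponent matrix [L,T] × [ℓ,g,v,ω]:
  L: [ 1  1  1  0]
  T: [ 0 -2 -1 -1]
Echelon form has 2 nonzero rows (pivots: ℓ,g)
Pivot set = {ℓ,g}, free = {v,ω}
RREF:
  r0: [   1    0  1/2 -1/2]
  r1: [   0    1  1/2  1/2]
Fix exponent of v at 1, ω at 0; solve each RREF row for its pivot's exponent:
  r0: exp(ℓ) + (1/2)·1 = 0 ⇒ exp(ℓ) = -1/2
  r1: exp(g) + (1/2)·1 = 0 ⇒ exp(g) = -1/2
Π_1 = ℓ^(-1/2) · g^(-1/2) · v

["-1/2", "-1/2", "1", "0"]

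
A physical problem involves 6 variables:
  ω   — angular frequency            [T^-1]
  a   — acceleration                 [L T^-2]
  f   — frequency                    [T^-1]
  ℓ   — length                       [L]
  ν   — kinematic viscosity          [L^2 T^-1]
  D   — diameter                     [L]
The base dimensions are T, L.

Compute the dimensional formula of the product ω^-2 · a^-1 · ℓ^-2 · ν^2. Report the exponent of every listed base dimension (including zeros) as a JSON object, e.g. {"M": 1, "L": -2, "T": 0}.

{"T": 2, "L": 1}

Write exponents as rows T,L / cols ω,a,f,ℓ,ν,D:
  T: [-1 -2 -1  0 -1  0]
  L: [ 0  1  0  1  2  1]
  [T]: (-2)·-1+(-1)·-2+(-2)·0+(2)·-1 = 2
  [L]: (-2)·0+(-1)·1+(-2)·1+(2)·2 = 1
⇒ T^2 L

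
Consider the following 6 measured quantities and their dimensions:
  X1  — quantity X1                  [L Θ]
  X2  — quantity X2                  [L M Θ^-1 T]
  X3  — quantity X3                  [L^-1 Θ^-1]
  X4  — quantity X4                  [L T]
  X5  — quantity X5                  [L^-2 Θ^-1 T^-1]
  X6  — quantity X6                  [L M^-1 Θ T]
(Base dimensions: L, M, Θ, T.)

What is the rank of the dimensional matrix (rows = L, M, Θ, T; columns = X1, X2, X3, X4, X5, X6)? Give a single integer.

3

Dimensional matrix (L×M×Θ×T by X1×X2×X3×X4×X5×X6):
  L: [ 1  1 -1  1 -2  1]
  M: [ 0  1  0  0  0 -1]
  Θ: [ 1 -1 -1  0 -1  1]
  T: [ 0  1  0  1 -1  1]
Row reduction gives pivot columns X1,X2,X4; rank = 3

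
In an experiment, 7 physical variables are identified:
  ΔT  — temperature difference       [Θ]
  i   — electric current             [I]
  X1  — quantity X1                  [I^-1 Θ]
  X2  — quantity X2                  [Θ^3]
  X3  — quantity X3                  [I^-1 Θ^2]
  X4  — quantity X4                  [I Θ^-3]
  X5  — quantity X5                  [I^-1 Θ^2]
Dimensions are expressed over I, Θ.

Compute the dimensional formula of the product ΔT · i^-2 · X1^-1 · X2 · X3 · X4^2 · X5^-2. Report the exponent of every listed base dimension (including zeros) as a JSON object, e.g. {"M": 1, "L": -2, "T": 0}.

{"I": 2, "Θ": -5}

Write exponents as rows I,Θ / cols ΔT,i,X1,X2,X3,X4,X5:
  I: [ 0  1 -1  0 -1  1 -1]
  Θ: [ 1  0  1  3  2 -3  2]
  [I]: (1)·0+(-2)·1+(-1)·-1+(1)·0+(1)·-1+(2)·1+(-2)·-1 = 2
  [Θ]: (1)·1+(-2)·0+(-1)·1+(1)·3+(1)·2+(2)·-3+(-2)·2 = -5
⇒ I^2 Θ^-5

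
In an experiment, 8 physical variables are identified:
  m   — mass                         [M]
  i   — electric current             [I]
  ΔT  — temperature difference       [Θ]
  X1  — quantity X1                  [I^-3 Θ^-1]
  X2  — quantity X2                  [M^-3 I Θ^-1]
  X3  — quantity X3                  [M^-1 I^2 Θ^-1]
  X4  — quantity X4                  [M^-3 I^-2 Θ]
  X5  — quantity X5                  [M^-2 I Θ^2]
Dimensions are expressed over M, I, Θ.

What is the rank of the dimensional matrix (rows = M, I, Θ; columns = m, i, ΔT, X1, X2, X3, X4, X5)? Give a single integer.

Dimensional matrix (M×I×Θ by m×i×ΔT×X1×X2×X3×X4×X5):
  M: [ 1  0  0  0 -3 -1 -3 -2]
  I: [ 0  1  0 -3  1  2 -2  1]
  Θ: [ 0  0  1 -1 -1 -1  1  2]
Echelon form has 3 nonzero rows (pivots: m,i,ΔT)

3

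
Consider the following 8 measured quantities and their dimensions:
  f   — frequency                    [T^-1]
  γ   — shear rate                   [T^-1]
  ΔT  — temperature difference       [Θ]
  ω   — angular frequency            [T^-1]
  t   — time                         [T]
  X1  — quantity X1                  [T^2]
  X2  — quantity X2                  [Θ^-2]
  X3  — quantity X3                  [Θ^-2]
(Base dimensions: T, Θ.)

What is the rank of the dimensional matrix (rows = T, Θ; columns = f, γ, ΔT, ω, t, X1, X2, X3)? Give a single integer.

Exponent matrix [T,Θ] × [f,γ,ΔT,ω,t,X1,X2,X3]:
  T: [-1 -1  0 -1  1  2  0  0]
  Θ: [ 0  0  1  0  0  0 -2 -2]
Row reduction gives pivot columns f,ΔT; rank = 2

2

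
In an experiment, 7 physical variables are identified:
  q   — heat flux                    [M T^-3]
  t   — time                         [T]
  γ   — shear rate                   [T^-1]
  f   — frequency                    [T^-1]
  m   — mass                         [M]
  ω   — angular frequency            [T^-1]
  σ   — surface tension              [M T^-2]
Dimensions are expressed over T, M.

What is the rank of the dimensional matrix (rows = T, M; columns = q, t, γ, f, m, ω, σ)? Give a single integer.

Exponent matrix [T,M] × [q,t,γ,f,m,ω,σ]:
  T: [-3  1 -1 -1  0 -1 -2]
  M: [ 1  0  0  0  1  0  1]
Echelon form has 2 nonzero rows (pivots: q,t)

2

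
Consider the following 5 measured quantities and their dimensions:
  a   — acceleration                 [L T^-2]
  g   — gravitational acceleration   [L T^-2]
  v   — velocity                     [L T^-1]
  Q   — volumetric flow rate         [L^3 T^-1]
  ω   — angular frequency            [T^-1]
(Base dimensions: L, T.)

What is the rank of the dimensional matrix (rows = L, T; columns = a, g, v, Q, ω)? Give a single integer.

2

Exponent matrix [L,T] × [a,g,v,Q,ω]:
  L: [ 1  1  1  3  0]
  T: [-2 -2 -1 -1 -1]
Echelon form has 2 nonzero rows (pivots: a,v)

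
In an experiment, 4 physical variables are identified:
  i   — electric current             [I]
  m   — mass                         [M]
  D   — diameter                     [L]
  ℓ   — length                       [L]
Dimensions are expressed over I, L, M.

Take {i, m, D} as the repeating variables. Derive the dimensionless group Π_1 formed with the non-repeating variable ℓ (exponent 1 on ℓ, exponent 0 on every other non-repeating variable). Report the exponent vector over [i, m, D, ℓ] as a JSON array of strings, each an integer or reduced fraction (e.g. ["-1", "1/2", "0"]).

["0", "0", "-1", "1"]

Exponent matrix [I,L,M] × [i,m,D,ℓ]:
  I: [ 1  0  0  0]
  L: [ 0  0  1  1]
  M: [ 0  1  0  0]
Echelon form has 3 nonzero rows (pivots: i,m,D)
Repeat: i,m,D; free: ℓ
RREF:
  r0: [   1    0    0    0]
  r1: [   0    1    0    0]
  r2: [   0    0    1    1]
Fix exponent of ℓ at 1; solve each RREF row for its pivot's exponent:
  r0: exp(i) + (0)·1 = 0 ⇒ exp(i) = 0
  r1: exp(m) + (0)·1 = 0 ⇒ exp(m) = 0
  r2: exp(D) + (1)·1 = 0 ⇒ exp(D) = -1
Π_1 = D^-1 · ℓ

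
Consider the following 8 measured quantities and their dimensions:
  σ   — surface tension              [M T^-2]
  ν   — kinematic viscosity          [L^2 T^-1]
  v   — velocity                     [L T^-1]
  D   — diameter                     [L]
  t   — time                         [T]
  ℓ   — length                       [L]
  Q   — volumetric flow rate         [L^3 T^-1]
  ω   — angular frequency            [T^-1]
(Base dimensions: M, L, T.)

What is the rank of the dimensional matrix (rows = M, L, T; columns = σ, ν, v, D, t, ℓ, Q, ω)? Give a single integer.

Dimensional matrix (M×L×T by σ×ν×v×D×t×ℓ×Q×ω):
  M: [ 1  0  0  0  0  0  0  0]
  L: [ 0  2  1  1  0  1  3  0]
  T: [-2 -1 -1  0  1  0 -1 -1]
Row reduction gives pivot columns σ,ν,v; rank = 3

3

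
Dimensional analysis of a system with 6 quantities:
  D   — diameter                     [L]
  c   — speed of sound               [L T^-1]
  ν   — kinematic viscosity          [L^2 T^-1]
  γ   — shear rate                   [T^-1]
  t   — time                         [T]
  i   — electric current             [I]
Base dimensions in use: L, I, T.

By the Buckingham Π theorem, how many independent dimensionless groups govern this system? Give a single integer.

3

Dimensional matrix (L×I×T by D×c×ν×γ×t×i):
  L: [ 1  1  2  0  0  0]
  I: [ 0  0  0  0  0  1]
  T: [ 0 -1 -1 -1  1  0]
Row reduction gives pivot columns D,c,i; rank = 3
Π count = n − r = 6 − 3 = 3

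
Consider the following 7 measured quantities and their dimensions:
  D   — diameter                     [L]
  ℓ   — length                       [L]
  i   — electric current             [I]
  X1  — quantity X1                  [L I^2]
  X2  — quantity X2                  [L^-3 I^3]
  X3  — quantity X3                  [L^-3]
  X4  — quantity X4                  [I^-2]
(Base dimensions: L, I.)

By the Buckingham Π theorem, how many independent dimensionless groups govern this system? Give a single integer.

Exponent matrix [L,I] × [D,ℓ,i,X1,X2,X3,X4]:
  L: [ 1  1  0  1 -3 -3  0]
  I: [ 0  0  1  2  3  0 -2]
Row reduction gives pivot columns D,i; rank = 2
7 vars − rank 2 = 5 Π groups

5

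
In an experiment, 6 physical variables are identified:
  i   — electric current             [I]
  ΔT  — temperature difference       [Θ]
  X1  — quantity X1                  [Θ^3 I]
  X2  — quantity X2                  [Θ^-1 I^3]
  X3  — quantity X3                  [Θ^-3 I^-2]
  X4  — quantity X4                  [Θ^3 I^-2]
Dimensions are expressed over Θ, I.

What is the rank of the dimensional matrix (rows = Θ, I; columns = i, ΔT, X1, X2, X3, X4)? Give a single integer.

Dimensional matrix (Θ×I by i×ΔT×X1×X2×X3×X4):
  Θ: [ 0  1  3 -1 -3  3]
  I: [ 1  0  1  3 -2 -2]
RREF → pivots at {i,ΔT} ⇒ r = 2

2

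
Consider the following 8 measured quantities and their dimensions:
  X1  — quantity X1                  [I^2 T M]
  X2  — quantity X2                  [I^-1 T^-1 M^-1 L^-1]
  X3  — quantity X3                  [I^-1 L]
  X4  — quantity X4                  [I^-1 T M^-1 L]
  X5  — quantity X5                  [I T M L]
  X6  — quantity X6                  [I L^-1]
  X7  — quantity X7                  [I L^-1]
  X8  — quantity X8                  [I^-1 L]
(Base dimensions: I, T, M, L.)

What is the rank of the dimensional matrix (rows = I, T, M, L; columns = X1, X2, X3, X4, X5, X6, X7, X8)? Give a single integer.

3

Exponent matrix [I,T,M,L] × [X1,X2,X3,X4,X5,X6,X7,X8]:
  I: [ 2 -1 -1 -1  1  1  1 -1]
  T: [ 1 -1  0  1  1  0  0  0]
  M: [ 1 -1  0 -1  1  0  0  0]
  L: [ 0 -1  1  1  1 -1 -1  1]
RREF → pivots at {X1,X2,X4} ⇒ r = 3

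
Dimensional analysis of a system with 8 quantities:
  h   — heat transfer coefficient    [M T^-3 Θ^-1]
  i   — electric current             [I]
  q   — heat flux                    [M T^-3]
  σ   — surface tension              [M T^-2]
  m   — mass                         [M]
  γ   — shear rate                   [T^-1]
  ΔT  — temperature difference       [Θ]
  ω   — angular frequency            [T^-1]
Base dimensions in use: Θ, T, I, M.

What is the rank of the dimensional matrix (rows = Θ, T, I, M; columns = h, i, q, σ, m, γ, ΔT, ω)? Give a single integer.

4

Write exponents as rows Θ,T,I,M / cols h,i,q,σ,m,γ,ΔT,ω:
  Θ: [-1  0  0  0  0  0  1  0]
  T: [-3  0 -3 -2  0 -1  0 -1]
  I: [ 0  1  0  0  0  0  0  0]
  M: [ 1  0  1  1  1  0  0  0]
RREF → pivots at {h,i,q,σ} ⇒ r = 4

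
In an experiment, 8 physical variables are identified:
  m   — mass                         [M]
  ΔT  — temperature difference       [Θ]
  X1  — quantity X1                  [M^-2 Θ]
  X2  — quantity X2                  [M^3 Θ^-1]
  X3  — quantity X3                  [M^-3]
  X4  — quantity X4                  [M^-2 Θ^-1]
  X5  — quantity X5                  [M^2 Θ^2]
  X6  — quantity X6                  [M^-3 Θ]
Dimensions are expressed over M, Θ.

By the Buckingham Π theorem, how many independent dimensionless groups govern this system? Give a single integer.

Write exponents as rows M,Θ / cols m,ΔT,X1,X2,X3,X4,X5,X6:
  M: [ 1  0 -2  3 -3 -2  2 -3]
  Θ: [ 0  1  1 -1  0 -1  2  1]
Row reduction gives pivot columns m,ΔT; rank = 2
Π count = n − r = 8 − 2 = 6

6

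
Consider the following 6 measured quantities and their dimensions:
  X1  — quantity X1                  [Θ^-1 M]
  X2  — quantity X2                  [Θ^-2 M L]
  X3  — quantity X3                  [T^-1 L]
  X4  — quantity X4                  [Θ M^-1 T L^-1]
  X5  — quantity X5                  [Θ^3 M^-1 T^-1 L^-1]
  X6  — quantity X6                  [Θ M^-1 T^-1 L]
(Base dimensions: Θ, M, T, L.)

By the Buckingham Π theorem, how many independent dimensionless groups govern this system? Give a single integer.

3

Write exponents as rows Θ,M,T,L / cols X1,X2,X3,X4,X5,X6:
  Θ: [-1 -2  0  1  3  1]
  M: [ 1  1  0 -1 -1 -1]
  T: [ 0  0 -1  1 -1 -1]
  L: [ 0  1  1 -1 -1  1]
RREF → pivots at {X1,X2,X3} ⇒ r = 3
6 vars − rank 3 = 3 Π groups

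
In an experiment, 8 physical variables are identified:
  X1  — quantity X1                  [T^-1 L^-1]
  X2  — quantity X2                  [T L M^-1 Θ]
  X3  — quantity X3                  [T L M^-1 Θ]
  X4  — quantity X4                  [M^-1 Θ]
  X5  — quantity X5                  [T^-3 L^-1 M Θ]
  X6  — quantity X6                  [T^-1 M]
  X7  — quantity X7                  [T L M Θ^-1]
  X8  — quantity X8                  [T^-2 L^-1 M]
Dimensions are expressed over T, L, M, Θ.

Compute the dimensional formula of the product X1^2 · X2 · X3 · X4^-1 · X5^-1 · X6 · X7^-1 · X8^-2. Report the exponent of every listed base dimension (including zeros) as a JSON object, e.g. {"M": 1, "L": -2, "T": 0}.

{"T": 5, "L": 2, "M": -4, "Θ": 1}

Write exponents as rows T,L,M,Θ / cols X1,X2,X3,X4,X5,X6,X7,X8:
  T: [-1  1  1  0 -3 -1  1 -2]
  L: [-1  1  1  0 -1  0  1 -1]
  M: [ 0 -1 -1 -1  1  1  1  1]
  Θ: [ 0  1  1  1  1  0 -1  0]
  [T]: (2)·-1+(1)·1+(1)·1+(-1)·0+(-1)·-3+(1)·-1+(-1)·1+(-2)·-2 = 5
  [L]: (2)·-1+(1)·1+(1)·1+(-1)·0+(-1)·-1+(1)·0+(-1)·1+(-2)·-1 = 2
  [M]: (2)·0+(1)·-1+(1)·-1+(-1)·-1+(-1)·1+(1)·1+(-1)·1+(-2)·1 = -4
  [Θ]: (2)·0+(1)·1+(1)·1+(-1)·1+(-1)·1+(1)·0+(-1)·-1+(-2)·0 = 1
⇒ T^5 L^2 M^-4 Θ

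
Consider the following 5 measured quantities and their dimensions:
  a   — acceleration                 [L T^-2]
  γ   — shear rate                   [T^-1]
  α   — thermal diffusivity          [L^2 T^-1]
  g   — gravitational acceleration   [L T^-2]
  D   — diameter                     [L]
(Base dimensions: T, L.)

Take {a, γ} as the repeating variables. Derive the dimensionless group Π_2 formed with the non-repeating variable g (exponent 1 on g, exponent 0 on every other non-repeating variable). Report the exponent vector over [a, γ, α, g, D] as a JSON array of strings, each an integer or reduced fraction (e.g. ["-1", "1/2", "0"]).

["-1", "0", "0", "1", "0"]

Exponent matrix [T,L] × [a,γ,α,g,D]:
  T: [-2 -1 -1 -2  0]
  L: [ 1  0  2  1  1]
Row reduction gives pivot columns a,γ; rank = 2
Pivot set = {a,γ}, free = {α,g,D}
RREF:
  r0: [   1    0    2    1    1]
  r1: [   0    1   -3    0   -2]
Fix exponent of g at 1, α at 0, D at 0; solve each RREF row for its pivot's exponent:
  r0: exp(a) + (1)·1 = 0 ⇒ exp(a) = -1
  r1: exp(γ) + (0)·1 = 0 ⇒ exp(γ) = 0
Π_2 = a^-1 · g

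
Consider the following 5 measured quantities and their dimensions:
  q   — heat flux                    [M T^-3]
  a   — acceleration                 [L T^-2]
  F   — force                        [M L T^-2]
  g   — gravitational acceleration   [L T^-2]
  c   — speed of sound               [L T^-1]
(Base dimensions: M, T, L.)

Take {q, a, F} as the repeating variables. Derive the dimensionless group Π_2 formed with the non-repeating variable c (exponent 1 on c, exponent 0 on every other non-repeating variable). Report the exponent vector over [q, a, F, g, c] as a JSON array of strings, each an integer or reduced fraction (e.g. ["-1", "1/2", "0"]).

["1/3", "-2/3", "-1/3", "0", "1"]

Dimensional matrix (M×T×L by q×a×F×g×c):
  M: [ 1  0  1  0  0]
  T: [-3 -2 -2 -2 -1]
  L: [ 0  1  1  1  1]
Row reduction gives pivot columns q,a,F; rank = 3
Pivot set = {q,a,F}, free = {g,c}
RREF:
  r0: [   1    0    0    0 -1/3]
  r1: [   0    1    0    1  2/3]
  r2: [   0    0    1    0  1/3]
Fix exponent of c at 1, g at 0; solve each RREF row for its pivot's exponent:
  r0: exp(q) + (-1/3)·1 = 0 ⇒ exp(q) = 1/3
  r1: exp(a) + (2/3)·1 = 0 ⇒ exp(a) = -2/3
  r2: exp(F) + (1/3)·1 = 0 ⇒ exp(F) = -1/3
Π_2 = q^(1/3) · a^(-2/3) · F^(-1/3) · c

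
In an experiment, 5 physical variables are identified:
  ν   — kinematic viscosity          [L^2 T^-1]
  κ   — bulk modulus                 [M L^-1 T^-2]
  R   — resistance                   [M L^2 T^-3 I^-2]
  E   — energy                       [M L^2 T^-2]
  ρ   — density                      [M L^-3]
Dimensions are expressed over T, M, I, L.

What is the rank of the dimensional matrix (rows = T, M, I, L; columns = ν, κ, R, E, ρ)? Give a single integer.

Exponent matrix [T,M,I,L] × [ν,κ,R,E,ρ]:
  T: [-1 -2 -3 -2  0]
  M: [ 0  1  1  1  1]
  I: [ 0  0 -2  0  0]
  L: [ 2 -1  2  2 -3]
Row reduction gives pivot columns ν,κ,R,E; rank = 4

4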